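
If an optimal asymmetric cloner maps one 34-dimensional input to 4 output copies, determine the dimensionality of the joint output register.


Output space = H^(tensor 4) where dim(H) = 34
dim = 34^4
= 1156 (after 2 factors)
= 39304 (after 3 factors)
= 1336336 (after 4 factors)
= 1336336

1336336


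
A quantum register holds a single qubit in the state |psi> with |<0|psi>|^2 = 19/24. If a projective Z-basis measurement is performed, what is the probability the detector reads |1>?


|alpha|^2 = 19/24 = 0.7917
|beta|^2 = 1 - 19/24 = 5/24 = 0.2083
P(|1>) = |beta|^2 = 0.2083

0.2083


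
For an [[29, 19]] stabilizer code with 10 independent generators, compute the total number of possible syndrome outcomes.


Each stabilizer generator gives a binary (+1 or -1) measurement outcome.
With 10 independent generators:
Total syndromes = 2^10
= 1024

1024


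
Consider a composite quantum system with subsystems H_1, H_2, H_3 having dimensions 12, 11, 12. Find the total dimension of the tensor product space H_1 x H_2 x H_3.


dim(H_1 x H_2 x H_3) = 12 * 11 * 12
= 132 * 12
= 1584

1584


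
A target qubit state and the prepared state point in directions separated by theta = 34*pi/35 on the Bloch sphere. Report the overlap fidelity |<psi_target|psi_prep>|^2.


For states separated by angle theta on Bloch sphere:
F = cos^2(theta/2)
theta = 34*pi/35 = 3.0518
theta/2 = 1.5259
cos(theta/2) = 0.0449
F = 0.0020

0.0020


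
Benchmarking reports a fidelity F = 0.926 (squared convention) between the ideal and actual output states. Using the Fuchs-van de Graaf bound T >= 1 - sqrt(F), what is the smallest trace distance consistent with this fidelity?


Fuchs-van de Graaf (squared-fidelity convention): 1 - sqrt(F) <= T <= sqrt(1 - F).
Lower bound: T >= 1 - sqrt(F)
sqrt(F) = sqrt(0.926) = 0.9623
T >= 1 - 0.9623
T >= 0.0377

0.0377


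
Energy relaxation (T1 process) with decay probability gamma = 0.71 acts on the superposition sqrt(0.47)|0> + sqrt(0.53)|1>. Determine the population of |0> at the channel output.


For amplitude damping with parameter gamma on state sqrt(a)|0> + sqrt(b)|1>:
alpha^2 = 0.47, beta^2 = 0.53
P(|0>) = alpha^2 + gamma * beta^2
= 0.47 + 0.71 * 0.53
= 0.47 + 0.3763
= 0.8463

0.8463


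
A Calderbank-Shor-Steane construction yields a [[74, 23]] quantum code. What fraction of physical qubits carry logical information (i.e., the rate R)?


Code rate R = k/n
= 23/74
= 0.3108

0.3108


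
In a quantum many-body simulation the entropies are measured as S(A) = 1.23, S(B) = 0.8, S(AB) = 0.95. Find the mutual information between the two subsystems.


I(A:B) = S(A) + S(B) - S(AB)
= 1.23 + 0.8 - 0.95
= 1.0800

1.0800


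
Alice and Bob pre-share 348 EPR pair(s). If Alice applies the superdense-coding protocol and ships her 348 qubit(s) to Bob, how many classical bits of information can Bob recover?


Superdense coding allows 2 classical bits per shared entangled pair.
348 pair(s) -> 2 * 348 = 696 classical bits

696


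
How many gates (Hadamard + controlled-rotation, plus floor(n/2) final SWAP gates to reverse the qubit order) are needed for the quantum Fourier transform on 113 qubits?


Hadamard gates: 113
Controlled rotations: n*(n-1)/2 = 113*112/2 = 6328
SWAP gates: floor(n/2) = floor(113/2) = 56
Total = 113 + 6328 + 56
= 6497

6497


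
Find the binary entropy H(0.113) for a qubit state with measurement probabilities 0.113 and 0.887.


S = -p*log2(p) - (1-p)*log2(1-p)
p = 0.1130, 1-p = 0.8870
= -0.1130 * log2(0.1130) - 0.8870 * log2(0.8870)
= -(-0.3555) - (-0.1534)
= 0.5089

0.5089


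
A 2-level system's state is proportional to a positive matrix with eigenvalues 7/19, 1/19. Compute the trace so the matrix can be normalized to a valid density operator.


tr(M) = sum of eigenvalues
= 7/19 + 1/19
= 8/19
= 0.4211

0.4211


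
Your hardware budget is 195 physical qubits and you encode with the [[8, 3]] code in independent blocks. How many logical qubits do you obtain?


Each code block uses 8 physical qubits for 3 logical qubit(s).
Number of complete blocks = floor(195 / 8) = 24
Logical qubits = 24 * 3
= 72

72


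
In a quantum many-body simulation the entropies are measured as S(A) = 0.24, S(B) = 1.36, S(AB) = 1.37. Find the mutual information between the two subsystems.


I(A:B) = S(A) + S(B) - S(AB)
= 0.24 + 1.36 - 1.37
= 0.2300

0.2300


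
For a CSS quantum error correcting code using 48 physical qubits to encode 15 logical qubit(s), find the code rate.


Code rate R = k/n
= 15/48
= 0.3125

0.3125


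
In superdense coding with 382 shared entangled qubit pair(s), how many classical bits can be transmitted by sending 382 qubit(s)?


Superdense coding allows 2 classical bits per shared entangled pair.
382 pair(s) -> 2 * 382 = 764 classical bits

764


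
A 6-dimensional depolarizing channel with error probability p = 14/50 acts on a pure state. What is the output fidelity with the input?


F = (1-p) + p/d
= (1 - 0.2800) + 0.2800/6
= 0.7200 + 0.0467
= 0.7667

0.7667


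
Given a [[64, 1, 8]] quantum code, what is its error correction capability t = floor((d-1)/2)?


Code parameters: [[64, 1, 8]], distance d = 8.
Number of correctable errors = floor((d-1)/2)
= floor((8 - 1)/2)
= floor(7/2)
= 3

3


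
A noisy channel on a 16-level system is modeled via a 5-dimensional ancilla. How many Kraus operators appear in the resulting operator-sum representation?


Tracing out the environment in an orthonormal basis {|i>_E} gives Kraus operators K_i = <i|_E U |0>_E.
Number of Kraus operators = dim(H_env) = d_env
= 5

5


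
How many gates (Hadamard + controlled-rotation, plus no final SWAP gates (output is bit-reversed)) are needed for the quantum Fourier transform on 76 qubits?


Hadamard gates: 76
Controlled rotations: n*(n-1)/2 = 76*75/2 = 2850
SWAP gates: 0 (omitted)
Total = 76 + 2850
= 2926

2926


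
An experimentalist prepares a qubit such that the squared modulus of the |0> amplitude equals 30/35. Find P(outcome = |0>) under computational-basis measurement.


|alpha|^2 = 30/35 = 0.8571
|beta|^2 = 1 - 30/35 = 5/35 = 0.1429
P(|0>) = |alpha|^2 = 0.8571

0.8571


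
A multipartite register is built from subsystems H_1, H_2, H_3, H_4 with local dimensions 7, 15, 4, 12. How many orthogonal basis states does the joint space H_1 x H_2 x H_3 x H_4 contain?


dim(H_1 x H_2 x H_3 x H_4) = 7 * 15 * 4 * 12
= 105 * 4 * 12
= 420 * 12
= 5040

5040


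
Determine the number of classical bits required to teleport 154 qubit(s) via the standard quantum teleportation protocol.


Quantum teleportation requires 2 classical bits per qubit teleported.
154 qubit(s) -> 2 * 154 = 308 classical bits

308


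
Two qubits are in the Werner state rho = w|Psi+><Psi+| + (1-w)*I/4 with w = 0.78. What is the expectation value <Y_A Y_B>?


|Psi+> = (|01> + |10>)/sqrt(2)
For the pure Bell state, <Y_A Y_B> = +1 (Bell-state Pauli correlator).
The maximally-mixed part I/4 has tr(I/4 * P tensor P) = 0 for any traceless Pauli P.
So <Y_A Y_B>_rho = w * (+1) + (1 - w) * 0
= 0.78 * (+1)
= 0.7800

0.7800


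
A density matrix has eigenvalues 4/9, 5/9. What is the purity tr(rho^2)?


tr(rho^2) = sum of eigenvalues squared
= (4/9)^2 + (5/9)^2
= (16 + 25) / 81
= 41/81
= 0.5062

0.5062


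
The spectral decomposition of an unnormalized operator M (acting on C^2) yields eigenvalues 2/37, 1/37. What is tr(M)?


tr(M) = sum of eigenvalues
= 2/37 + 1/37
= 3/37
= 0.0811

0.0811


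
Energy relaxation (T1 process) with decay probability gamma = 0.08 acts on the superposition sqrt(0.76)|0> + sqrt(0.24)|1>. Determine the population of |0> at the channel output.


For amplitude damping with parameter gamma on state sqrt(a)|0> + sqrt(b)|1>:
alpha^2 = 0.76, beta^2 = 0.24
P(|0>) = alpha^2 + gamma * beta^2
= 0.76 + 0.08 * 0.24
= 0.76 + 0.0192
= 0.7792

0.7792


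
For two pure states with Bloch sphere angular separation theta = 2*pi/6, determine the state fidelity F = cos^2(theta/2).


For states separated by angle theta on Bloch sphere:
F = cos^2(theta/2)
theta = 2*pi/6 = 1.0472
theta/2 = 0.5236
cos(theta/2) = 0.8660
F = 0.7500

0.7500


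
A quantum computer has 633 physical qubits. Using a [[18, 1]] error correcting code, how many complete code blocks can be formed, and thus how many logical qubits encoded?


Each code block uses 18 physical qubits for 1 logical qubit(s).
Number of complete blocks = floor(633 / 18) = 35
Logical qubits = 35 * 1
= 35

35


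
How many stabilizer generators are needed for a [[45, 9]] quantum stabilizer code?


For an [[n,k]] stabilizer code:
Number of stabilizer generators = n - k
= 45 - 9
= 36

36


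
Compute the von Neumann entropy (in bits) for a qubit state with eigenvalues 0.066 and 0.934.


S = -p*log2(p) - (1-p)*log2(1-p)
p = 0.0660, 1-p = 0.9340
= -0.0660 * log2(0.0660) - 0.9340 * log2(0.9340)
= -(-0.2588) - (-0.0920)
= 0.3508

0.3508


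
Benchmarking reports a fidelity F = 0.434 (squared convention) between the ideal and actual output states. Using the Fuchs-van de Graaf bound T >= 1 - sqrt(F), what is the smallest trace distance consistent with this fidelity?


Fuchs-van de Graaf (squared-fidelity convention): 1 - sqrt(F) <= T <= sqrt(1 - F).
Lower bound: T >= 1 - sqrt(F)
sqrt(F) = sqrt(0.434) = 0.6588
T >= 1 - 0.6588
T >= 0.3412

0.3412


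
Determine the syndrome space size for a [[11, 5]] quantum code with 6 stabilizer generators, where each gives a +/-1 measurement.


Each stabilizer generator gives a binary (+1 or -1) measurement outcome.
With 6 independent generators:
Total syndromes = 2^6
= 64

64


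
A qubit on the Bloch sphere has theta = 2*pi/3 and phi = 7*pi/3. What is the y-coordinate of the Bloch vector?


theta = 2.0944, phi = 7.3304
r_y = sin(theta)*sin(phi) = 0.8660 * 0.8660
r_y = 0.7500

0.7500


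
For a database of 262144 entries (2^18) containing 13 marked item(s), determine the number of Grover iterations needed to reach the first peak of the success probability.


After j Grover iterations the success probability is P(j) = sin^2((2j+1)*theta), where sin(theta) = sqrt(k/N).
N = 2^18 = 262144, k = 13
sin(theta) = sqrt(k/N) = 0.007042092335
theta = arcsin(sqrt(k/N)) = 0.00704215054 rad
P(j) reaches its first maximum when (2j+1)*theta is as close as possible to pi/2, i.e. j = round(pi/(4*theta) - 1/2).
pi/(4*theta) - 1/2 = 111.0282
(For comparison, the common estimate pi/4 * sqrt(N/k) = 111.5291; the exact maximiser is used here.)
Optimal iterations = 111

111


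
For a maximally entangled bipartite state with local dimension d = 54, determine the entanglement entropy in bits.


For a maximally entangled state in d x d:
S = log2(d) = log2(54)
= 5.7549

5.7549


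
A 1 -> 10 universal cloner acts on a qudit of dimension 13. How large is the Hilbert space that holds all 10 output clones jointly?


Output space = H^(tensor 10) where dim(H) = 13
dim = 13^10
= 169 (after 2 factors)
= 2197 (after 3 factors)
= 28561 (after 4 factors)
= 371293 (after 5 factors)
= 4826809 (after 6 factors)
= 62748517 (after 7 factors)
= 815730721 (after 8 factors)
= 10604499373 (after 9 factors)
= 137858491849 (after 10 factors)
= 137858491849

137858491849


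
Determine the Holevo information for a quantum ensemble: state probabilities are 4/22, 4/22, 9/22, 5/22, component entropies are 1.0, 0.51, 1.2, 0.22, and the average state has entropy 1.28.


chi = S(rho) - sum_i p_i * S(rho_i)
Weighted entropy = 4/22 * 1.0 + 4/22 * 0.51 + 9/22 * 1.2 + 5/22 * 0.22
= 0.8155
chi = 1.28 - 0.8155
= 0.4645

0.4645


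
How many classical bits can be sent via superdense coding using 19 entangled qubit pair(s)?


Superdense coding allows 2 classical bits per shared entangled pair.
19 pair(s) -> 2 * 19 = 38 classical bits

38


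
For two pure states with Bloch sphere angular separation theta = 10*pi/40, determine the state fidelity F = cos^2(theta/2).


For states separated by angle theta on Bloch sphere:
F = cos^2(theta/2)
theta = 10*pi/40 = 0.7854
theta/2 = 0.3927
cos(theta/2) = 0.9239
F = 0.8536

0.8536


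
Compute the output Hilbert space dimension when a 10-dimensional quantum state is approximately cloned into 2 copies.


Output space = H^(tensor 2) where dim(H) = 10
dim = 10^2
= 100

100


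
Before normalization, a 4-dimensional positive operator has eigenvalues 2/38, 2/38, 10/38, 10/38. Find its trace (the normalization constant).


tr(M) = sum of eigenvalues
= 2/38 + 2/38 + 10/38 + 10/38
= 24/38
= 0.6316

0.6316


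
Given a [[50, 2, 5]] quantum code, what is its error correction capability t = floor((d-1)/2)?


Code parameters: [[50, 2, 5]], distance d = 5.
Number of correctable errors = floor((d-1)/2)
= floor((5 - 1)/2)
= floor(4/2)
= 2

2


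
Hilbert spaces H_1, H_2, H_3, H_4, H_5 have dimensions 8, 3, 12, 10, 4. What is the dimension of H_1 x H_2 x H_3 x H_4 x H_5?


dim(H_1 x H_2 x H_3 x H_4 x H_5) = 8 * 3 * 12 * 10 * 4
= 24 * 12 * 10 * 4
= 288 * 10 * 4
= 2880 * 4
= 11520

11520


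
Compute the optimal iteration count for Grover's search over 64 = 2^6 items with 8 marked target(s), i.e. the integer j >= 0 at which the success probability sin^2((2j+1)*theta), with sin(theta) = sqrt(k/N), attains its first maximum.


After j Grover iterations the success probability is P(j) = sin^2((2j+1)*theta), where sin(theta) = sqrt(k/N).
N = 2^6 = 64, k = 8
sin(theta) = sqrt(k/N) = 0.3535533906
theta = arcsin(sqrt(k/N)) = 0.3613671239 rad
P(j) reaches its first maximum when (2j+1)*theta is as close as possible to pi/2, i.e. j = round(pi/(4*theta) - 1/2).
pi/(4*theta) - 1/2 = 1.6734
(For comparison, the common estimate pi/4 * sqrt(N/k) = 2.2214; the exact maximiser is used here.)
Optimal iterations = 2

2


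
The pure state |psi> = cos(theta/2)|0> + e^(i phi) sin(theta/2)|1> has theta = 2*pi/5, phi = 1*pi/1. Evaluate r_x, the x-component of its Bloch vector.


theta = 1.2566, phi = 3.1416
r_x = sin(theta)*cos(phi) = 0.9511 * -1.0000
r_x = -0.9511

-0.9511


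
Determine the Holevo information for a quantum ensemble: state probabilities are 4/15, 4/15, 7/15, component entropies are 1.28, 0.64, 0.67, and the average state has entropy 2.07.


chi = S(rho) - sum_i p_i * S(rho_i)
Weighted entropy = 4/15 * 1.28 + 4/15 * 0.64 + 7/15 * 0.67
= 0.8247
chi = 2.07 - 0.8247
= 1.2453

1.2453


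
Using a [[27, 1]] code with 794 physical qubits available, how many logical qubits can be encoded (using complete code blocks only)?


Each code block uses 27 physical qubits for 1 logical qubit(s).
Number of complete blocks = floor(794 / 27) = 29
Logical qubits = 29 * 1
= 29

29


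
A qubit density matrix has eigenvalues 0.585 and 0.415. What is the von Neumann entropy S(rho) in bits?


S = -p*log2(p) - (1-p)*log2(1-p)
p = 0.5850, 1-p = 0.4150
= -0.5850 * log2(0.5850) - 0.4150 * log2(0.4150)
= -(-0.4525) - (-0.5266)
= 0.9791

0.9791


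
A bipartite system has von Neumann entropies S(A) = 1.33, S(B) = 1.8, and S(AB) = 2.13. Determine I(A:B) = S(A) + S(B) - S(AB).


I(A:B) = S(A) + S(B) - S(AB)
= 1.33 + 1.8 - 2.13
= 1.0000

1.0000


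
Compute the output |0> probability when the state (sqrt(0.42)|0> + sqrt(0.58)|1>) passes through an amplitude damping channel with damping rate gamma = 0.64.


For amplitude damping with parameter gamma on state sqrt(a)|0> + sqrt(b)|1>:
alpha^2 = 0.42, beta^2 = 0.58
P(|0>) = alpha^2 + gamma * beta^2
= 0.42 + 0.64 * 0.58
= 0.42 + 0.3712
= 0.7912

0.7912


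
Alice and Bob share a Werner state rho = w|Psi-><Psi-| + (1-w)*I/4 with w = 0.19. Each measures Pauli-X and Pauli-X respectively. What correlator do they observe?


|Psi-> = (|01> - |10>)/sqrt(2)
For the pure Bell state, <X_A X_B> = -1 (Bell-state Pauli correlator).
The maximally-mixed part I/4 has tr(I/4 * P tensor P) = 0 for any traceless Pauli P.
So <X_A X_B>_rho = w * (-1) + (1 - w) * 0
= 0.19 * (-1)
= -0.1900

-0.1900


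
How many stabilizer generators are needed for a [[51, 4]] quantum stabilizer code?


For an [[n,k]] stabilizer code:
Number of stabilizer generators = n - k
= 51 - 4
= 47

47


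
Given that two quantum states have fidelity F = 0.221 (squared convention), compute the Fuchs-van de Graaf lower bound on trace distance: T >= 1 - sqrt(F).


Fuchs-van de Graaf (squared-fidelity convention): 1 - sqrt(F) <= T <= sqrt(1 - F).
Lower bound: T >= 1 - sqrt(F)
sqrt(F) = sqrt(0.221) = 0.4701
T >= 1 - 0.4701
T >= 0.5299

0.5299


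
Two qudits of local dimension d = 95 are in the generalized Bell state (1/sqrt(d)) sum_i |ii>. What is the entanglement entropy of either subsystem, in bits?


For a maximally entangled state in d x d:
S = log2(d) = log2(95)
= 6.5699

6.5699


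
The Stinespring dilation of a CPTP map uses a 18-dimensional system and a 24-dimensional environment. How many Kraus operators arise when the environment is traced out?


Tracing out the environment in an orthonormal basis {|i>_E} gives Kraus operators K_i = <i|_E U |0>_E.
Number of Kraus operators = dim(H_env) = d_env
= 24

24


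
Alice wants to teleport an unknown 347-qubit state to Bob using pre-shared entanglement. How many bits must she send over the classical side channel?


Quantum teleportation requires 2 classical bits per qubit teleported.
347 qubit(s) -> 2 * 347 = 694 classical bits

694


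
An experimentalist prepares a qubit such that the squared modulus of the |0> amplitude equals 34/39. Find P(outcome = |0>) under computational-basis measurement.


|alpha|^2 = 34/39 = 0.8718
|beta|^2 = 1 - 34/39 = 5/39 = 0.1282
P(|0>) = |alpha|^2 = 0.8718

0.8718


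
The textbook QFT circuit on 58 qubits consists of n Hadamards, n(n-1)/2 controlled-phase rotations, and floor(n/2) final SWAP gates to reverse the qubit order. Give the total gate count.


Hadamard gates: 58
Controlled rotations: n*(n-1)/2 = 58*57/2 = 1653
SWAP gates: floor(n/2) = floor(58/2) = 29
Total = 58 + 1653 + 29
= 1740

1740


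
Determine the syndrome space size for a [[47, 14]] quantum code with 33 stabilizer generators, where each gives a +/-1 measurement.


Each stabilizer generator gives a binary (+1 or -1) measurement outcome.
With 33 independent generators:
Total syndromes = 2^33
= 8589934592

8589934592


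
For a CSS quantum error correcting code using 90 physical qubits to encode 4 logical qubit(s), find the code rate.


Code rate R = k/n
= 4/90
= 0.0444

0.0444


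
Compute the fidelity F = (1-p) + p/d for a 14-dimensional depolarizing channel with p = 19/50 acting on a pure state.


F = (1-p) + p/d
= (1 - 0.3800) + 0.3800/14
= 0.6200 + 0.0271
= 0.6471

0.6471


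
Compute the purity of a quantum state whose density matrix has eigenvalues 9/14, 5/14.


tr(rho^2) = sum of eigenvalues squared
= (9/14)^2 + (5/14)^2
= (81 + 25) / 196
= 106/196
= 0.5408

0.5408


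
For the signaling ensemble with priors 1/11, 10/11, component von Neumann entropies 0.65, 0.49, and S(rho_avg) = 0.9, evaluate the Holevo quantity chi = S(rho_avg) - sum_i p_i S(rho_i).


chi = S(rho) - sum_i p_i * S(rho_i)
Weighted entropy = 1/11 * 0.65 + 10/11 * 0.49
= 0.5045
chi = 0.9 - 0.5045
= 0.3955

0.3955


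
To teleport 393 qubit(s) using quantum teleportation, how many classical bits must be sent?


Quantum teleportation requires 2 classical bits per qubit teleported.
393 qubit(s) -> 2 * 393 = 786 classical bits

786


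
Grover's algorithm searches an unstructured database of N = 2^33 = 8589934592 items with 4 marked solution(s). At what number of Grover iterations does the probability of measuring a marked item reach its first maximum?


After j Grover iterations the success probability is P(j) = sin^2((2j+1)*theta), where sin(theta) = sqrt(k/N).
N = 2^33 = 8589934592, k = 4
sin(theta) = sqrt(k/N) = 2.157918644e-05
theta = arcsin(sqrt(k/N)) = 2.157918644e-05 rad
P(j) reaches its first maximum when (2j+1)*theta is as close as possible to pi/2, i.e. j = round(pi/(4*theta) - 1/2).
pi/(4*theta) - 1/2 = 36395.5970
(For comparison, the common estimate pi/4 * sqrt(N/k) = 36396.0970; the exact maximiser is used here.)
Optimal iterations = 36396

36396


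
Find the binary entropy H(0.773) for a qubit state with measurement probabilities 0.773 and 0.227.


S = -p*log2(p) - (1-p)*log2(1-p)
p = 0.7730, 1-p = 0.2270
= -0.7730 * log2(0.7730) - 0.2270 * log2(0.2270)
= -(-0.2871) - (-0.4856)
= 0.7727

0.7727


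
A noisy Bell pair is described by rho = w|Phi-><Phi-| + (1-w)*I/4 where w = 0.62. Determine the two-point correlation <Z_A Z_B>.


|Phi-> = (|00> - |11>)/sqrt(2)
For the pure Bell state, <Z_A Z_B> = +1 (Bell-state Pauli correlator).
The maximally-mixed part I/4 has tr(I/4 * P tensor P) = 0 for any traceless Pauli P.
So <Z_A Z_B>_rho = w * (+1) + (1 - w) * 0
= 0.62 * (+1)
= 0.6200

0.6200


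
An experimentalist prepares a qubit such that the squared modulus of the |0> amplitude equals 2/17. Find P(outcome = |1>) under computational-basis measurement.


|alpha|^2 = 2/17 = 0.1176
|beta|^2 = 1 - 2/17 = 15/17 = 0.8824
P(|1>) = |beta|^2 = 0.8824

0.8824


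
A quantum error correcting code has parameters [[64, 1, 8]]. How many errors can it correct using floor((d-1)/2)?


Code parameters: [[64, 1, 8]], distance d = 8.
Number of correctable errors = floor((d-1)/2)
= floor((8 - 1)/2)
= floor(7/2)
= 3

3


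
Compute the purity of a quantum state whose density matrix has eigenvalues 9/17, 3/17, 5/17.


tr(rho^2) = sum of eigenvalues squared
= (9/17)^2 + (3/17)^2 + (5/17)^2
= (81 + 9 + 25) / 289
= 115/289
= 0.3979

0.3979


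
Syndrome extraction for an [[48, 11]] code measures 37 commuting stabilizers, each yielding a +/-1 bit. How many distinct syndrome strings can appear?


Each stabilizer generator gives a binary (+1 or -1) measurement outcome.
With 37 independent generators:
Total syndromes = 2^37
= 137438953472

137438953472


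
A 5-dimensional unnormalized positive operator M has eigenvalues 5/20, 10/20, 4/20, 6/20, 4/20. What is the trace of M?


tr(M) = sum of eigenvalues
= 5/20 + 10/20 + 4/20 + 6/20 + 4/20
= 29/20
= 1.4500

1.4500


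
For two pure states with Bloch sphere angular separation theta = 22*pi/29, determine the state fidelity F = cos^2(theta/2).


For states separated by angle theta on Bloch sphere:
F = cos^2(theta/2)
theta = 22*pi/29 = 2.3833
theta/2 = 1.1916
cos(theta/2) = 0.3701
F = 0.1370

0.1370


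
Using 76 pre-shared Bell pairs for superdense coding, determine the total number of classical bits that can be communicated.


Superdense coding allows 2 classical bits per shared entangled pair.
76 pair(s) -> 2 * 76 = 152 classical bits

152


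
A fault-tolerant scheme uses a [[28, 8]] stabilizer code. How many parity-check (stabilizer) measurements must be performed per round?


For an [[n,k]] stabilizer code:
Number of stabilizer generators = n - k
= 28 - 8
= 20

20


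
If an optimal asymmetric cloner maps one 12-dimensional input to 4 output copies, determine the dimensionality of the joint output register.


Output space = H^(tensor 4) where dim(H) = 12
dim = 12^4
= 144 (after 2 factors)
= 1728 (after 3 factors)
= 20736 (after 4 factors)
= 20736

20736


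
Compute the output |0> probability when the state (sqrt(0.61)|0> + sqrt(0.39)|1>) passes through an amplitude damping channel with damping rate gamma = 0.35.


For amplitude damping with parameter gamma on state sqrt(a)|0> + sqrt(b)|1>:
alpha^2 = 0.61, beta^2 = 0.39
P(|0>) = alpha^2 + gamma * beta^2
= 0.61 + 0.35 * 0.39
= 0.61 + 0.1365
= 0.7465

0.7465


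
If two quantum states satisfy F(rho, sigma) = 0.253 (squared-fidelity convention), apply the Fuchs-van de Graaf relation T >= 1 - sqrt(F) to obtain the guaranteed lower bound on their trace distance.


Fuchs-van de Graaf (squared-fidelity convention): 1 - sqrt(F) <= T <= sqrt(1 - F).
Lower bound: T >= 1 - sqrt(F)
sqrt(F) = sqrt(0.253) = 0.5030
T >= 1 - 0.5030
T >= 0.4970

0.4970


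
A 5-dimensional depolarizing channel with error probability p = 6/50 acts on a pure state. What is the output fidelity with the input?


F = (1-p) + p/d
= (1 - 0.1200) + 0.1200/5
= 0.8800 + 0.0240
= 0.9040

0.9040


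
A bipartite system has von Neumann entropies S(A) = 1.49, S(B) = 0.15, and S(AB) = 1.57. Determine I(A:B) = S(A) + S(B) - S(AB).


I(A:B) = S(A) + S(B) - S(AB)
= 1.49 + 0.15 - 1.57
= 0.0700

0.0700


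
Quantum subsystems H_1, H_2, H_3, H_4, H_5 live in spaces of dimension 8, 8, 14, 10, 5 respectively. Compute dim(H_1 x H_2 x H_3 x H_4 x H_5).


dim(H_1 x H_2 x H_3 x H_4 x H_5) = 8 * 8 * 14 * 10 * 5
= 64 * 14 * 10 * 5
= 896 * 10 * 5
= 8960 * 5
= 44800

44800


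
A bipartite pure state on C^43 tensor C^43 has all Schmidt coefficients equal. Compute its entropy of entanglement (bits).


For a maximally entangled state in d x d:
S = log2(d) = log2(43)
= 5.4263

5.4263


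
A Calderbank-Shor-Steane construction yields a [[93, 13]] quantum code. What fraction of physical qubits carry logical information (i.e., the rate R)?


Code rate R = k/n
= 13/93
= 0.1398

0.1398


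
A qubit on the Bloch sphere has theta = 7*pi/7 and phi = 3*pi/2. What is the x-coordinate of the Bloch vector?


theta = 3.1416, phi = 4.7124
r_x = sin(theta)*cos(phi) = 0.0000 * 0.0000
r_x = 0.0000

0.0000


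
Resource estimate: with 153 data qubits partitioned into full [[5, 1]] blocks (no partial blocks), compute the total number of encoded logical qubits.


Each code block uses 5 physical qubits for 1 logical qubit(s).
Number of complete blocks = floor(153 / 5) = 30
Logical qubits = 30 * 1
= 30

30


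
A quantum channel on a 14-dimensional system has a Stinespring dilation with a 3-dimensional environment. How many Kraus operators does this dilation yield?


Tracing out the environment in an orthonormal basis {|i>_E} gives Kraus operators K_i = <i|_E U |0>_E.
Number of Kraus operators = dim(H_env) = d_env
= 3

3


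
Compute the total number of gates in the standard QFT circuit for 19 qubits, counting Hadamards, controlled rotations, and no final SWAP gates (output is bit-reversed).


Hadamard gates: 19
Controlled rotations: n*(n-1)/2 = 19*18/2 = 171
SWAP gates: 0 (omitted)
Total = 19 + 171
= 190

190


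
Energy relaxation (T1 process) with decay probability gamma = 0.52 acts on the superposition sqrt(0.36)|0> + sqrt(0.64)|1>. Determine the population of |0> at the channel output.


For amplitude damping with parameter gamma on state sqrt(a)|0> + sqrt(b)|1>:
alpha^2 = 0.36, beta^2 = 0.64
P(|0>) = alpha^2 + gamma * beta^2
= 0.36 + 0.52 * 0.64
= 0.36 + 0.3328
= 0.6928

0.6928


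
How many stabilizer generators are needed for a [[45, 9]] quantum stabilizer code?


For an [[n,k]] stabilizer code:
Number of stabilizer generators = n - k
= 45 - 9
= 36

36


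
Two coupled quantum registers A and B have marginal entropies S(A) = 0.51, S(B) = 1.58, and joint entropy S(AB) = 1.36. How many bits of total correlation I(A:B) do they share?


I(A:B) = S(A) + S(B) - S(AB)
= 0.51 + 1.58 - 1.36
= 0.7300

0.7300


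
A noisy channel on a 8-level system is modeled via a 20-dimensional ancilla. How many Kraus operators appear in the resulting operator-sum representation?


Tracing out the environment in an orthonormal basis {|i>_E} gives Kraus operators K_i = <i|_E U |0>_E.
Number of Kraus operators = dim(H_env) = d_env
= 20

20


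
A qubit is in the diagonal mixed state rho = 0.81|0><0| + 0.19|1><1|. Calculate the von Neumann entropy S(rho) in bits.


S = -p*log2(p) - (1-p)*log2(1-p)
p = 0.8100, 1-p = 0.1900
= -0.8100 * log2(0.8100) - 0.1900 * log2(0.1900)
= -(-0.2462) - (-0.4552)
= 0.7015

0.7015


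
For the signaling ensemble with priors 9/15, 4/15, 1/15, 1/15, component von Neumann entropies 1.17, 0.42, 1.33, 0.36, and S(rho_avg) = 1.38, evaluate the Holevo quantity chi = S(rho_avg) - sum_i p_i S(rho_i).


chi = S(rho) - sum_i p_i * S(rho_i)
Weighted entropy = 9/15 * 1.17 + 4/15 * 0.42 + 1/15 * 1.33 + 1/15 * 0.36
= 0.9267
chi = 1.38 - 0.9267
= 0.4533

0.4533


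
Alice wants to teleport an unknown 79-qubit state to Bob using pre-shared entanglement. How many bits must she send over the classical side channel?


Quantum teleportation requires 2 classical bits per qubit teleported.
79 qubit(s) -> 2 * 79 = 158 classical bits

158


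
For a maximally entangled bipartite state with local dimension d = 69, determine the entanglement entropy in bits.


For a maximally entangled state in d x d:
S = log2(d) = log2(69)
= 6.1085

6.1085


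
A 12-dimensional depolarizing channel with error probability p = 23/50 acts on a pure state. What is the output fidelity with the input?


F = (1-p) + p/d
= (1 - 0.4600) + 0.4600/12
= 0.5400 + 0.0383
= 0.5783

0.5783


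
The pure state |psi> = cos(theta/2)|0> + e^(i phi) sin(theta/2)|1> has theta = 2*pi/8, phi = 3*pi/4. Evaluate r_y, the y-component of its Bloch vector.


theta = 0.7854, phi = 2.3562
r_y = sin(theta)*sin(phi) = 0.7071 * 0.7071
r_y = 0.5000

0.5000


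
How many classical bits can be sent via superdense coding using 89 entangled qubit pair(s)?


Superdense coding allows 2 classical bits per shared entangled pair.
89 pair(s) -> 2 * 89 = 178 classical bits

178


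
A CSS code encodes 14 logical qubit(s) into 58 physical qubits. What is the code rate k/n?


Code rate R = k/n
= 14/58
= 0.2414

0.2414


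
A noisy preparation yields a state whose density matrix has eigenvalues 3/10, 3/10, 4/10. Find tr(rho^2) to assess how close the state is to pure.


tr(rho^2) = sum of eigenvalues squared
= (3/10)^2 + (3/10)^2 + (4/10)^2
= (9 + 9 + 16) / 100
= 34/100
= 0.3400

0.3400


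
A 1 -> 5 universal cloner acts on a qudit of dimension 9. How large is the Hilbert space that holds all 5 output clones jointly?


Output space = H^(tensor 5) where dim(H) = 9
dim = 9^5
= 81 (after 2 factors)
= 729 (after 3 factors)
= 6561 (after 4 factors)
= 59049 (after 5 factors)
= 59049

59049


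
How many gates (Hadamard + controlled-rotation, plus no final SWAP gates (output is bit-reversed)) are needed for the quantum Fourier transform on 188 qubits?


Hadamard gates: 188
Controlled rotations: n*(n-1)/2 = 188*187/2 = 17578
SWAP gates: 0 (omitted)
Total = 188 + 17578
= 17766

17766


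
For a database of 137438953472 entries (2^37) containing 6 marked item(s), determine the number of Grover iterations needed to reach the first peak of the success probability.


After j Grover iterations the success probability is P(j) = sin^2((2j+1)*theta), where sin(theta) = sqrt(k/N).
N = 2^37 = 137438953472, k = 6
sin(theta) = sqrt(k/N) = 6.60724948e-06
theta = arcsin(sqrt(k/N)) = 6.60724948e-06 rad
P(j) reaches its first maximum when (2j+1)*theta is as close as possible to pi/2, i.e. j = round(pi/(4*theta) - 1/2).
pi/(4*theta) - 1/2 = 118868.6551
(For comparison, the common estimate pi/4 * sqrt(N/k) = 118869.1551; the exact maximiser is used here.)
Optimal iterations = 118869

118869


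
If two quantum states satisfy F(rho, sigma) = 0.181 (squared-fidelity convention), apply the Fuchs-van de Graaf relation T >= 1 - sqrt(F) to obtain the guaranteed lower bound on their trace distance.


Fuchs-van de Graaf (squared-fidelity convention): 1 - sqrt(F) <= T <= sqrt(1 - F).
Lower bound: T >= 1 - sqrt(F)
sqrt(F) = sqrt(0.181) = 0.4254
T >= 1 - 0.4254
T >= 0.5746

0.5746


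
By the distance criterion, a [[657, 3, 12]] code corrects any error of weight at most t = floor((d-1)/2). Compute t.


Code parameters: [[657, 3, 12]], distance d = 12.
Number of correctable errors = floor((d-1)/2)
= floor((12 - 1)/2)
= floor(11/2)
= 5

5


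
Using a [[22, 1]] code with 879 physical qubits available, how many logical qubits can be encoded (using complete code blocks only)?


Each code block uses 22 physical qubits for 1 logical qubit(s).
Number of complete blocks = floor(879 / 22) = 39
Logical qubits = 39 * 1
= 39

39


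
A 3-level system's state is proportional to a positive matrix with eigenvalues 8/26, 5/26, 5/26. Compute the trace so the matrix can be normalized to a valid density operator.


tr(M) = sum of eigenvalues
= 8/26 + 5/26 + 5/26
= 18/26
= 0.6923

0.6923


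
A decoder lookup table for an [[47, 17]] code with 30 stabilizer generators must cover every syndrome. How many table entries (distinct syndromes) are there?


Each stabilizer generator gives a binary (+1 or -1) measurement outcome.
With 30 independent generators:
Total syndromes = 2^30
= 1073741824

1073741824


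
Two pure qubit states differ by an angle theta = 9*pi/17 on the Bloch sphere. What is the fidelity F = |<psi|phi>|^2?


For states separated by angle theta on Bloch sphere:
F = cos^2(theta/2)
theta = 9*pi/17 = 1.6632
theta/2 = 0.8316
cos(theta/2) = 0.6737
F = 0.4539

0.4539


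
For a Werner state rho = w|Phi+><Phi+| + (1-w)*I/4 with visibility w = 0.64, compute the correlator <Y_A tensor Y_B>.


|Phi+> = (|00> + |11>)/sqrt(2)
For the pure Bell state, <Y_A Y_B> = -1 (Bell-state Pauli correlator).
The maximally-mixed part I/4 has tr(I/4 * P tensor P) = 0 for any traceless Pauli P.
So <Y_A Y_B>_rho = w * (-1) + (1 - w) * 0
= 0.64 * (-1)
= -0.6400

-0.6400


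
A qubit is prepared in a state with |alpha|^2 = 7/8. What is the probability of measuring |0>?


|alpha|^2 = 7/8 = 0.8750
|beta|^2 = 1 - 7/8 = 1/8 = 0.1250
P(|0>) = |alpha|^2 = 0.8750

0.8750


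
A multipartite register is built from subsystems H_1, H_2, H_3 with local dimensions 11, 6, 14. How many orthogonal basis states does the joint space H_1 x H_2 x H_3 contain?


dim(H_1 x H_2 x H_3) = 11 * 6 * 14
= 66 * 14
= 924

924


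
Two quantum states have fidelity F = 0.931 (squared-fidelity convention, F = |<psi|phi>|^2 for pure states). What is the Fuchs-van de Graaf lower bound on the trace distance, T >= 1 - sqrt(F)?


Fuchs-van de Graaf (squared-fidelity convention): 1 - sqrt(F) <= T <= sqrt(1 - F).
Lower bound: T >= 1 - sqrt(F)
sqrt(F) = sqrt(0.931) = 0.9649
T >= 1 - 0.9649
T >= 0.0351

0.0351


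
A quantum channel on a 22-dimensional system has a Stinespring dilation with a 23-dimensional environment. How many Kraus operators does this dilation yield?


Tracing out the environment in an orthonormal basis {|i>_E} gives Kraus operators K_i = <i|_E U |0>_E.
Number of Kraus operators = dim(H_env) = d_env
= 23

23


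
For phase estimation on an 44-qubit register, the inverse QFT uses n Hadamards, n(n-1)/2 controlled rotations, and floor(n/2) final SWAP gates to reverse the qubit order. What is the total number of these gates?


Hadamard gates: 44
Controlled rotations: n*(n-1)/2 = 44*43/2 = 946
SWAP gates: floor(n/2) = floor(44/2) = 22
Total = 44 + 946 + 22
= 1012

1012


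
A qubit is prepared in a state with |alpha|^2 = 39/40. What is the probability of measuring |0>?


|alpha|^2 = 39/40 = 0.9750
|beta|^2 = 1 - 39/40 = 1/40 = 0.0250
P(|0>) = |alpha|^2 = 0.9750

0.9750


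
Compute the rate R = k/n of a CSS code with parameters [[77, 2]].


Code rate R = k/n
= 2/77
= 0.0260

0.0260


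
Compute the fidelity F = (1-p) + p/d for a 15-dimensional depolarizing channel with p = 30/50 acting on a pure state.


F = (1-p) + p/d
= (1 - 0.6000) + 0.6000/15
= 0.4000 + 0.0400
= 0.4400

0.4400


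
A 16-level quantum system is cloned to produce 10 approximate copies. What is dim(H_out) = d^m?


Output space = H^(tensor 10) where dim(H) = 16
dim = 16^10
= 256 (after 2 factors)
= 4096 (after 3 factors)
= 65536 (after 4 factors)
= 1048576 (after 5 factors)
= 16777216 (after 6 factors)
= 268435456 (after 7 factors)
= 4294967296 (after 8 factors)
= 68719476736 (after 9 factors)
= 1099511627776 (after 10 factors)
= 1099511627776

1099511627776


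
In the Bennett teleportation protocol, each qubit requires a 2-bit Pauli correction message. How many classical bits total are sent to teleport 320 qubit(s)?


Quantum teleportation requires 2 classical bits per qubit teleported.
320 qubit(s) -> 2 * 320 = 640 classical bits

640


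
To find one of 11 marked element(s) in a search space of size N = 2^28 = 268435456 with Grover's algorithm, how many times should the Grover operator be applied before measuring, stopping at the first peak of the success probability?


After j Grover iterations the success probability is P(j) = sin^2((2j+1)*theta), where sin(theta) = sqrt(k/N).
N = 2^28 = 268435456, k = 11
sin(theta) = sqrt(k/N) = 0.0002024307123
theta = arcsin(sqrt(k/N)) = 0.0002024307137 rad
P(j) reaches its first maximum when (2j+1)*theta is as close as possible to pi/2, i.e. j = round(pi/(4*theta) - 1/2).
pi/(4*theta) - 1/2 = 3879.3370
(For comparison, the common estimate pi/4 * sqrt(N/k) = 3879.8370; the exact maximiser is used here.)
Optimal iterations = 3879

3879


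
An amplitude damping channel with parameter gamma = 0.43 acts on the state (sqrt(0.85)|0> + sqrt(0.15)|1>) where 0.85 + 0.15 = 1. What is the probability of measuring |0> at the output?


For amplitude damping with parameter gamma on state sqrt(a)|0> + sqrt(b)|1>:
alpha^2 = 0.85, beta^2 = 0.15
P(|0>) = alpha^2 + gamma * beta^2
= 0.85 + 0.43 * 0.15
= 0.85 + 0.0645
= 0.9145

0.9145


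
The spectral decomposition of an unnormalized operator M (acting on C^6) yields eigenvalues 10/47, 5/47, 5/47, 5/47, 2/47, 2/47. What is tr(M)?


tr(M) = sum of eigenvalues
= 10/47 + 5/47 + 5/47 + 5/47 + 2/47 + 2/47
= 29/47
= 0.6170

0.6170


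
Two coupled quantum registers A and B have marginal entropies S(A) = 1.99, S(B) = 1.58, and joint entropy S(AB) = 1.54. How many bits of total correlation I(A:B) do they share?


I(A:B) = S(A) + S(B) - S(AB)
= 1.99 + 1.58 - 1.54
= 2.0300

2.0300


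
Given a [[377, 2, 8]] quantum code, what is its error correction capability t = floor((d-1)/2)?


Code parameters: [[377, 2, 8]], distance d = 8.
Number of correctable errors = floor((d-1)/2)
= floor((8 - 1)/2)
= floor(7/2)
= 3

3


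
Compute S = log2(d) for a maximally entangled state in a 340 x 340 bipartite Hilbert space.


For a maximally entangled state in d x d:
S = log2(d) = log2(340)
= 8.4094

8.4094


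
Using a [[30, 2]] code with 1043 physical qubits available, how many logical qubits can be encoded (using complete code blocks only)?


Each code block uses 30 physical qubits for 2 logical qubit(s).
Number of complete blocks = floor(1043 / 30) = 34
Logical qubits = 34 * 2
= 68

68


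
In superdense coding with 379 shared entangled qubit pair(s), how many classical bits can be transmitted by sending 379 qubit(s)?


Superdense coding allows 2 classical bits per shared entangled pair.
379 pair(s) -> 2 * 379 = 758 classical bits

758


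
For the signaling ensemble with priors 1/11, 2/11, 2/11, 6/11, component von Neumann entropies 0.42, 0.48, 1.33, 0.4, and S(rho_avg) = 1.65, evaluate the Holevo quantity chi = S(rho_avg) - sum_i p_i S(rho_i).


chi = S(rho) - sum_i p_i * S(rho_i)
Weighted entropy = 1/11 * 0.42 + 2/11 * 0.48 + 2/11 * 1.33 + 6/11 * 0.4
= 0.5855
chi = 1.65 - 0.5855
= 1.0645

1.0645


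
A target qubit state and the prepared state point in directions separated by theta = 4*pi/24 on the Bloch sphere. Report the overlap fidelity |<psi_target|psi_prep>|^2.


For states separated by angle theta on Bloch sphere:
F = cos^2(theta/2)
theta = 4*pi/24 = 0.5236
theta/2 = 0.2618
cos(theta/2) = 0.9659
F = 0.9330

0.9330


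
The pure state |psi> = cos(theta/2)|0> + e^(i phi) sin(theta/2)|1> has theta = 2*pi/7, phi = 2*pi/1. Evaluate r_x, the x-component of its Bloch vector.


theta = 0.8976, phi = 6.2832
r_x = sin(theta)*cos(phi) = 0.7818 * 1.0000
r_x = 0.7818

0.7818


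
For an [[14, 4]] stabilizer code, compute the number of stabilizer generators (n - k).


For an [[n,k]] stabilizer code:
Number of stabilizer generators = n - k
= 14 - 4
= 10

10


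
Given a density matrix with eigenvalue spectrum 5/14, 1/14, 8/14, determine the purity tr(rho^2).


tr(rho^2) = sum of eigenvalues squared
= (5/14)^2 + (1/14)^2 + (8/14)^2
= (25 + 1 + 64) / 196
= 90/196
= 0.4592

0.4592
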